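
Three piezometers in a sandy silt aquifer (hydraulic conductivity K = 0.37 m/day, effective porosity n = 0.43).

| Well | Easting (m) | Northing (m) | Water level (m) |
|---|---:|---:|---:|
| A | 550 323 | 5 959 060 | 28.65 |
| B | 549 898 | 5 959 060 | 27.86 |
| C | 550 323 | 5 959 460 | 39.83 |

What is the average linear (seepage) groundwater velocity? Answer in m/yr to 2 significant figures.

8.8 m/yr

∂h/∂x = (27.86 − 28.65) / (549898 − 550323) = +0.001859
∂h/∂y = (39.83 − 28.65) / (5959460 − 5959060) = +0.02795
|∇h| = √(0.001859² + 0.02795²) = 0.02801
Seepage velocity v = K·i/n = 0.37 × 0.02801 / 0.43 = 0.0241 m/day = 8.803 m/yr.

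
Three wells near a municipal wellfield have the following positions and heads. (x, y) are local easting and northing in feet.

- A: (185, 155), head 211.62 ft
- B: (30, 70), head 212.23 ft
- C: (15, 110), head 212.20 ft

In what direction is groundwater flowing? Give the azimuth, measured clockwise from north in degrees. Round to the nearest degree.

With h = a·x + b·y + c and A as origin, the differences give:
  (-155)·a + (-85)·b = +0.61
  (-170)·a + (-45)·b = +0.58
Eliminate b (×(-45) and ×(-85), subtract): -7475·a = 21.850 → a = ∂h/∂x = -0.002923
Back-substitute: b = ∂h/∂y = -0.001846.
Flow direction (−∇h) has components (+0.002923 E, +0.001846 N).
Azimuth = atan2(E, N) = atan2(+0.002923, +0.001846) = 57.7° ≈ 058°.

058°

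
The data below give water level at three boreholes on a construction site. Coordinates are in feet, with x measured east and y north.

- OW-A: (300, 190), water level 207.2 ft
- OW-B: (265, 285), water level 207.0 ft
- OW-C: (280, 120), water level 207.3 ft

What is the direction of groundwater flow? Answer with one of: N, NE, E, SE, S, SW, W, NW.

NW

Three-point gradient (reference OW-A): Δ to OW-B = (-35, 95, -0.2), Δ to OW-C = (-20, -70, +0.1).
∂h/∂x = +0.001034, ∂h/∂y = -0.001724 (det = 4350).
Flow = −∇h = (-0.001034 east, +0.001724 north), which points northwest.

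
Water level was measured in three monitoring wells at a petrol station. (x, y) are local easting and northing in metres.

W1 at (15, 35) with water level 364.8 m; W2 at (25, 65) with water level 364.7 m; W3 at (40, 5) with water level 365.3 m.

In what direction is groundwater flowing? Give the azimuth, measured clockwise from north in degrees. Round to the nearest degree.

Three-point gradient (reference W1): Δ to W2 = (10, 30, -0.1), Δ to W3 = (25, -30, +0.5).
∂h/∂x = +0.01143, ∂h/∂y = -0.007143 (det = -1050).
Flow direction (−∇h) has components (-0.01143 E, +0.007143 N).
Azimuth = atan2(E, N) = atan2(-0.01143, +0.007143) = 302.0° ≈ 302°.

302°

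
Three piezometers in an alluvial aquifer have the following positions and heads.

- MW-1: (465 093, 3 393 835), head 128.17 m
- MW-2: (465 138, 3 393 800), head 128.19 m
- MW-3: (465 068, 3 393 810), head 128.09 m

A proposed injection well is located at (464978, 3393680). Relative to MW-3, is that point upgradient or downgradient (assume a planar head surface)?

With h = a·x + b·y + c and MW-1 as origin, the differences give:
  45·a + (-35)·b = +0.02
  (-25)·a + (-25)·b = -0.08
Eliminate b (×(-25) and ×(-35), subtract): -2000·a = -3.300 → a = ∂h/∂x = +0.001650
Back-substitute: b = ∂h/∂y = +0.001550.
Head at (464978, 3393680) = 128.17 + (+0.001650)·(-115) + (+0.001550)·(-155) = 127.74 m.
That is lower than the 128.09 m at MW-3, so the point is downgradient.

downgradient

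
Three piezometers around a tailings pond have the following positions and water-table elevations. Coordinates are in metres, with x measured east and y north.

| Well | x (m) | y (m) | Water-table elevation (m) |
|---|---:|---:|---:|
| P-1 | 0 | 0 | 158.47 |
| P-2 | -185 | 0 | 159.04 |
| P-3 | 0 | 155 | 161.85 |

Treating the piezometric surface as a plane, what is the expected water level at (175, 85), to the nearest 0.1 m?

∂h/∂x = (159.04 − 158.47) / (-185 − 0) = -0.003081
∂h/∂y = (161.85 − 158.47) / (155 − 0) = +0.02181
h(175, 85) = 158.47 + (-0.003081)·(175) + (+0.02181)·(85) = 158.47 -0.539 +1.854 = 159.784 m.

159.8 m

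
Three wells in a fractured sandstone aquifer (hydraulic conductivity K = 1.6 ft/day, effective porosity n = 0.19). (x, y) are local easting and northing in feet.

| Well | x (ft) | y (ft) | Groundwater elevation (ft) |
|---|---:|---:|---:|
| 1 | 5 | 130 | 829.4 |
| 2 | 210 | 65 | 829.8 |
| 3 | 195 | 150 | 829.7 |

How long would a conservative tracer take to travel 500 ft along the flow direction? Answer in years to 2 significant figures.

86 years

Differences from 1: to 2 (Δx, Δy, Δh) = (205, -65, +0.4); to 3 = (190, 20, +0.3).
Determinant of the coordinate differences = 205·20 − 190·(-65) = 16450.
∂h/∂x = [(+0.4)·20 − (+0.3)·(-65)] / 16450 = +0.001672
∂h/∂y = [205·(+0.3) − 190·(+0.4)] / 16450 = -0.0008815
|∇h| = √(0.001672² + -0.0008815²) = 0.00189
Seepage velocity v = K·i/n = 1.6 × 0.00189 / 0.19 = 0.01592 ft/day.
t = 500 / 0.01592 = 3.141e+04 days = 86 years.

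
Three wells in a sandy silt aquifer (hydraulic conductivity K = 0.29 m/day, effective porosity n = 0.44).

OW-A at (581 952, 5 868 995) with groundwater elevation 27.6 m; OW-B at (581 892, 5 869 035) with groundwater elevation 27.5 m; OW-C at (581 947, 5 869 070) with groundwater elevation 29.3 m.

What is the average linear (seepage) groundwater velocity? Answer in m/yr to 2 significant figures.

Differences from OW-A: to OW-B (Δx, Δy, Δh) = (-60, 40, -0.1); to OW-C = (-5, 75, +1.7).
Determinant of the coordinate differences = (-60)·75 − (-5)·40 = -4300.
∂h/∂x = [(-0.1)·75 − (+1.7)·40] / -4300 = +0.01756
∂h/∂y = [(-60)·(+1.7) − (-5)·(-0.1)] / -4300 = +0.02384
|∇h| = √(0.01756² + 0.02384²) = 0.02961
Seepage velocity v = K·i/n = 0.29 × 0.02961 / 0.44 = 0.01952 m/day = 7.13 m/yr.

7.1 m/yr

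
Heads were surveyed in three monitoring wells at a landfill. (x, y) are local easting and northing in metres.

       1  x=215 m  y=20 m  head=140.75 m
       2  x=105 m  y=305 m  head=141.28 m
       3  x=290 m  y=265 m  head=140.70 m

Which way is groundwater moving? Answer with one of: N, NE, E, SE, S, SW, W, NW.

With h = a·x + b·y + c and 1 as origin, the differences give:
  (-110)·a + 285·b = +0.53
  75·a + 245·b = -0.05
Eliminate b (×245 and ×285, subtract): -48325·a = 144.100 → a = ∂h/∂x = -0.002982
Back-substitute: b = ∂h/∂y = +0.0007087.
Flow = −∇h = (+0.002982 east, -0.0007087 north), which points east.

E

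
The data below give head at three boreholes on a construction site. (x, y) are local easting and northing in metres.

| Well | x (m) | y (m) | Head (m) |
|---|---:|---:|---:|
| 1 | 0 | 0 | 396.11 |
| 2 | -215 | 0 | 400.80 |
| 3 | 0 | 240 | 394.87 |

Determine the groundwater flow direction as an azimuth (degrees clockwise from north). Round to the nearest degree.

077°

∂h/∂x = (400.80 − 396.11) / (-215 − 0) = -0.02181
∂h/∂y = (394.87 − 396.11) / (240 − 0) = -0.005167
Flow direction (−∇h) has components (+0.02181 E, +0.005167 N).
Azimuth = atan2(E, N) = atan2(+0.02181, +0.005167) = 76.7° ≈ 077°.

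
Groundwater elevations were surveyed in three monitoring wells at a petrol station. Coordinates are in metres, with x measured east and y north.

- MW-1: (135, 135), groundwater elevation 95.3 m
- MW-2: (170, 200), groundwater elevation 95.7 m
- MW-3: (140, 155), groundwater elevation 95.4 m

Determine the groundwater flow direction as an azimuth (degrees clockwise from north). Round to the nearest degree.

225°

Differences from MW-1: to MW-2 (Δx, Δy, Δh) = (35, 65, +0.4); to MW-3 = (5, 20, +0.1).
Determinant of the coordinate differences = 35·20 − 5·65 = 375.
∂h/∂x = [(+0.4)·20 − (+0.1)·65] / 375 = +0.004000
∂h/∂y = [35·(+0.1) − 5·(+0.4)] / 375 = +0.004000
Flow direction (−∇h) has components (-0.004000 E, -0.004000 N).
Azimuth = atan2(E, N) = atan2(-0.004000, -0.004000) = 225.0° ≈ 225°.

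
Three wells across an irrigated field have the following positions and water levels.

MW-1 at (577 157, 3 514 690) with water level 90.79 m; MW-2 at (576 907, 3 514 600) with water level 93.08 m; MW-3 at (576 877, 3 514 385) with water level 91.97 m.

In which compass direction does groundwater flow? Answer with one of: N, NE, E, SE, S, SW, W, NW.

Differences from MW-1: to MW-2 (Δx, Δy, Δh) = (-250, -90, +2.29); to MW-3 = (-280, -305, +1.18).
Solve a·Δx + b·Δy = Δh: det = (-250)·(-305) − (-280)·(-90) = 51050.
∂h/∂x = [(+2.29)·(-305) − (+1.18)·(-90)] / 51050 = -0.01160
∂h/∂y = [(-250)·(+1.18) − (-280)·(+2.29)] / 51050 = +0.006782
Flow = −∇h = (+0.01160 east, -0.006782 north), which points southeast.

SE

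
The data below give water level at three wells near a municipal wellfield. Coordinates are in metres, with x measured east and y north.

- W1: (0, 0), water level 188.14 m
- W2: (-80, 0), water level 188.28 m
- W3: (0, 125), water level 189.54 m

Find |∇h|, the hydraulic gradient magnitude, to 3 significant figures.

∂h/∂x = (188.28 − 188.14) / (-80 − 0) = -0.001750
∂h/∂y = (189.54 − 188.14) / (125 − 0) = +0.01120
|∇h| = √(-0.001750² + 0.01120²) = 0.01134

0.0113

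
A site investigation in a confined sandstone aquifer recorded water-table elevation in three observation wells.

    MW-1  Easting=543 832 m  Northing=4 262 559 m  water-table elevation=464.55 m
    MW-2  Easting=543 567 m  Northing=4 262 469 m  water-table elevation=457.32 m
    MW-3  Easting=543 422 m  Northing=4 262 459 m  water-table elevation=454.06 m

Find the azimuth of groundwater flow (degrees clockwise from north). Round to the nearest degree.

Differences from MW-1: to MW-2 (Δx, Δy, Δh) = (-265, -90, -7.23); to MW-3 = (-410, -100, -10.49).
Solve a·Δx + b·Δy = Δh: det = (-265)·(-100) − (-410)·(-90) = -10400.
∂h/∂x = [(-7.23)·(-100) − (-10.49)·(-90)] / -10400 = +0.02126
∂h/∂y = [(-265)·(-10.49) − (-410)·(-7.23)] / -10400 = +0.01774
Flow direction (−∇h) has components (-0.02126 E, -0.01774 N).
Azimuth = atan2(E, N) = atan2(-0.02126, -0.01774) = 230.2° ≈ 230°.

230°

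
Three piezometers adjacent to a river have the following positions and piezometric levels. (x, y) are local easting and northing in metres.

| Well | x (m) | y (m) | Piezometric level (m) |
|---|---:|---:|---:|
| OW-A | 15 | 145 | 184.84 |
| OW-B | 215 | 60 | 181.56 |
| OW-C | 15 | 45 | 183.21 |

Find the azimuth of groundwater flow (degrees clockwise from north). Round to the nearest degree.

Differences from OW-A: to OW-B (Δx, Δy, Δh) = (200, -85, -3.28); to OW-C = (0, -100, -1.63).
Solve a·Δx + b·Δy = Δh: det = 200·(-100) − 0·(-85) = -20000.
∂h/∂x = [(-3.28)·(-100) − (-1.63)·(-85)] / -20000 = -0.009473
∂h/∂y = [200·(-1.63) − 0·(-3.28)] / -20000 = +0.01630
Flow direction (−∇h) has components (+0.009473 E, -0.01630 N).
Azimuth = atan2(E, N) = atan2(+0.009473, -0.01630) = 149.8° ≈ 150°.

150°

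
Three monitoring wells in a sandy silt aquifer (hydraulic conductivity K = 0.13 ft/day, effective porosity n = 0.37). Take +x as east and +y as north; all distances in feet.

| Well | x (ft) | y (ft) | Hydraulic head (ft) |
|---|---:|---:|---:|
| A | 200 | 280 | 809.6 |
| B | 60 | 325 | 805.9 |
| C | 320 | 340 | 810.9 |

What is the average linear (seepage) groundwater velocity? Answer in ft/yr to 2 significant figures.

With h = a·x + b·y + c and A as origin, the differences give:
  (-140)·a + 45·b = -3.7
  120·a + 60·b = +1.3
Eliminate b (×60 and ×45, subtract): -13800·a = -280.50 → a = ∂h/∂x = +0.02033
Back-substitute: b = ∂h/∂y = -0.01899.
|∇h| = √(0.02033² + -0.01899²) = 0.02782
Seepage velocity v = K·i/n = 0.13 × 0.02782 / 0.37 = 0.009775 ft/day = 3.57 ft/yr.

3.6 ft/yr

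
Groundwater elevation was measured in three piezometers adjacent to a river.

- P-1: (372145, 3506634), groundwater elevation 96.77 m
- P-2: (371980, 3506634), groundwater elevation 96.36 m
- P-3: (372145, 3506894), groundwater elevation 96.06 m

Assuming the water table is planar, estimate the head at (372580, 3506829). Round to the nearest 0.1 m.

∂h/∂x = (96.36 − 96.77) / (371980 − 372145) = +0.002485
∂h/∂y = (96.06 − 96.77) / (3506894 − 3506634) = -0.002731
h(372580, 3506829) = 96.77 + (+0.002485)·(435) + (-0.002731)·(195) = 96.77 +1.081 -0.532 = 97.318 m.

97.3 m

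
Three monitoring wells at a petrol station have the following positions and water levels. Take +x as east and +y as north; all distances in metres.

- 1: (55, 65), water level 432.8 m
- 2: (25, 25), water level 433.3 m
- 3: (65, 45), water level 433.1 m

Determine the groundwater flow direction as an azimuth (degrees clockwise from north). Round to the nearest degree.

352°

With h = a·x + b·y + c and 1 as origin, the differences give:
  (-30)·a + (-40)·b = +0.5
  10·a + (-20)·b = +0.3
Eliminate b (×(-20) and ×(-40), subtract): 1000·a = 2.00 → a = ∂h/∂x = +0.002000
Back-substitute: b = ∂h/∂y = -0.01400.
Flow direction (−∇h) has components (-0.002000 E, +0.01400 N).
Azimuth = atan2(E, N) = atan2(-0.002000, +0.01400) = 351.9° ≈ 352°.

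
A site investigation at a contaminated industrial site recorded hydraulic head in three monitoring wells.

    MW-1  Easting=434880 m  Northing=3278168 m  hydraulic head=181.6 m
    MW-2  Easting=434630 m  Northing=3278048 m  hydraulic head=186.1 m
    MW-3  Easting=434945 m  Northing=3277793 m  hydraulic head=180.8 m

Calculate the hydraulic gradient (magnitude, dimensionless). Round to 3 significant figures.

Taking MW-1 as reference: MW-2−MW-1 = (-250, -120, +4.5); MW-3−MW-1 = (65, -375, -0.8).
Determinant of the coordinate differences = (-250)·(-375) − 65·(-120) = 101550.
∂h/∂x = [(+4.5)·(-375) − (-0.8)·(-120)] / 101550 = -0.01756
∂h/∂y = [(-250)·(-0.8) − 65·(+4.5)] / 101550 = -0.0009109
|∇h| = √(-0.01756² + -0.0009109²) = 0.01758

0.0176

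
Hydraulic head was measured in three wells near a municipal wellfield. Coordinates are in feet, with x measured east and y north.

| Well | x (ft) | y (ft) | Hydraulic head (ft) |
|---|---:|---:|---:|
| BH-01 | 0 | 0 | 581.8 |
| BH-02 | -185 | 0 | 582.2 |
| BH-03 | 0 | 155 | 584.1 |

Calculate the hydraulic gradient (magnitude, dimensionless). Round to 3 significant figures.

∂h/∂x = (582.2 − 581.8) / (-185 − 0) = -0.002162
∂h/∂y = (584.1 − 581.8) / (155 − 0) = +0.01484
|∇h| = √(-0.002162² + 0.01484²) = 0.015

0.0150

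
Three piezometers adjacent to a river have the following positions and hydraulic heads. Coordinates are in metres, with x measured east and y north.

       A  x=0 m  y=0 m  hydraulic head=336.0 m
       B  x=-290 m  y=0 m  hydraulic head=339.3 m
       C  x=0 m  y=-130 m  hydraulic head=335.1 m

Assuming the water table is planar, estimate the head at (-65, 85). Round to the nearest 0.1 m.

∂h/∂x = (339.3 − 336.0) / (-290 − 0) = -0.01138
∂h/∂y = (335.1 − 336.0) / (-130 − 0) = +0.006923
h(-65, 85) = 336.0 + (-0.01138)·(-65) + (+0.006923)·(85) = 336.0 +0.740 +0.588 = 337.328 m.

337.3 m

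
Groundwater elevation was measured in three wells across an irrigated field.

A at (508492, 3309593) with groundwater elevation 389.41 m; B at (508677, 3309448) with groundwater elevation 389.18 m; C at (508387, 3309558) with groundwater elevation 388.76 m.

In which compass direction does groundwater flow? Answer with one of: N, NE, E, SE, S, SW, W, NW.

Differences from A: to B (Δx, Δy, Δh) = (185, -145, -0.23); to C = (-105, -35, -0.65).
Solve a·Δx + b·Δy = Δh: det = 185·(-35) − (-105)·(-145) = -21700.
∂h/∂x = [(-0.23)·(-35) − (-0.65)·(-145)] / -21700 = +0.003972
∂h/∂y = [185·(-0.65) − (-105)·(-0.23)] / -21700 = +0.006654
Flow = −∇h = (-0.003972 east, -0.006654 north), which points southwest.

SW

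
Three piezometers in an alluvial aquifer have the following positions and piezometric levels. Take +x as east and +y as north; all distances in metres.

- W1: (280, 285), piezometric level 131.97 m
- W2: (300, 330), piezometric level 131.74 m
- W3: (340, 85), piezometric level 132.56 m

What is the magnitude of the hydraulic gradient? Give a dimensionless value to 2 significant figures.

0.0048

Differences from W1: to W2 (Δx, Δy, Δh) = (20, 45, -0.23); to W3 = (60, -200, +0.59).
Solve a·Δx + b·Δy = Δh: det = 20·(-200) − 60·45 = -6700.
∂h/∂x = [(-0.23)·(-200) − (+0.59)·45] / -6700 = -0.002903
∂h/∂y = [20·(+0.59) − 60·(-0.23)] / -6700 = -0.003821
|∇h| = √(-0.002903² + -0.003821²) = 0.004799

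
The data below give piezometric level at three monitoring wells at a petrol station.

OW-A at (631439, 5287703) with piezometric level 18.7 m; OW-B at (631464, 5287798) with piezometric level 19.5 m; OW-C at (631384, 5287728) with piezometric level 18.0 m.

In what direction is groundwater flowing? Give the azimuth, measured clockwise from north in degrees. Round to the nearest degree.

Three-point gradient (reference OW-A): Δ to OW-B = (25, 95, +0.8), Δ to OW-C = (-55, 25, -0.7).
∂h/∂x = +0.01479, ∂h/∂y = +0.004530 (det = 5850).
Flow direction (−∇h) has components (-0.01479 E, -0.004530 N).
Azimuth = atan2(E, N) = atan2(-0.01479, -0.004530) = 253.0° ≈ 253°.

253°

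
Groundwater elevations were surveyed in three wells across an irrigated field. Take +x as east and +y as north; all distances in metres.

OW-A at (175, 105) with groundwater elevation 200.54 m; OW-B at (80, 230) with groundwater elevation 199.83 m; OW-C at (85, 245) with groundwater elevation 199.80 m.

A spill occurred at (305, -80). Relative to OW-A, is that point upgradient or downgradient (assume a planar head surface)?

Three-point gradient (reference OW-A): Δ to OW-B = (-95, 125, -0.71), Δ to OW-C = (-90, 140, -0.74).
∂h/∂x = +0.003366, ∂h/∂y = -0.003122 (det = -2050).
Head at (305, -80) = 200.54 + (+0.003366)·(130) + (-0.003122)·(-185) = 201.56 m.
That is higher than the 200.54 m at OW-A, so the point is upgradient.

upgradient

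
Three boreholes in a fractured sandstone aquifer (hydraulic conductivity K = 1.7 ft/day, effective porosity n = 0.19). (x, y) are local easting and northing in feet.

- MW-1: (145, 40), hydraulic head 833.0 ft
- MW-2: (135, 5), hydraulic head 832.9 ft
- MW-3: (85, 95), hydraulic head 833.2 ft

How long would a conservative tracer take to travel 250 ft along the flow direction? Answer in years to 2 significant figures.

With h = a·x + b·y + c and MW-1 as origin, the differences give:
  (-10)·a + (-35)·b = -0.1
  (-60)·a + 55·b = +0.2
Eliminate b (×55 and ×(-35), subtract): -2650·a = 1.50 → a = ∂h/∂x = -0.0005660
Back-substitute: b = ∂h/∂y = +0.003019.
|∇h| = √(-0.0005660² + 0.003019²) = 0.003072
Seepage velocity v = K·i/n = 1.7 × 0.003072 / 0.19 = 0.02749 ft/day.
t = 250 / 0.02749 = 9094 days = 24.9 years.

25 years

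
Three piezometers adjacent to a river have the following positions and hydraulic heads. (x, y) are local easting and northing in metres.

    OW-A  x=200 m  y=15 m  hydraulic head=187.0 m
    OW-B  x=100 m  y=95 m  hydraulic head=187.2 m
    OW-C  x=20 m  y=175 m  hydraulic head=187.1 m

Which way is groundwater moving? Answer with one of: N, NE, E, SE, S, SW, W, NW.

Differences from OW-A: to OW-B (Δx, Δy, Δh) = (-100, 80, +0.2); to OW-C = (-180, 160, +0.1).
Solve a·Δx + b·Δy = Δh: det = (-100)·160 − (-180)·80 = -1600.
∂h/∂x = [(+0.2)·160 − (+0.1)·80] / -1600 = -0.01500
∂h/∂y = [(-100)·(+0.1) − (-180)·(+0.2)] / -1600 = -0.01625
Flow = −∇h = (+0.01500 east, +0.01625 north), which points northeast.

NE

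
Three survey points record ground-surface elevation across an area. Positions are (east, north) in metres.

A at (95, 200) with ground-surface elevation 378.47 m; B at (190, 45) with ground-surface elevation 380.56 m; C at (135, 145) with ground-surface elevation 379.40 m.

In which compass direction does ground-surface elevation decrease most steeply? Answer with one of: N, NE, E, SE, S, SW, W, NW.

W

Differences from A: to B (Δx, Δy, Δh) = (95, -155, +2.09); to C = (40, -55, +0.93).
Solve a·Δx + b·Δy = Δz: det = 95·(-55) − 40·(-155) = 975.
∂z/∂x = [(+2.09)·(-55) − (+0.93)·(-155)] / 975 = +0.02995
∂z/∂y = [95·(+0.93) − 40·(+2.09)] / 975 = +0.004872
Steepest decrease is along −∇f = (-0.02995 E, -0.004872 N) → west.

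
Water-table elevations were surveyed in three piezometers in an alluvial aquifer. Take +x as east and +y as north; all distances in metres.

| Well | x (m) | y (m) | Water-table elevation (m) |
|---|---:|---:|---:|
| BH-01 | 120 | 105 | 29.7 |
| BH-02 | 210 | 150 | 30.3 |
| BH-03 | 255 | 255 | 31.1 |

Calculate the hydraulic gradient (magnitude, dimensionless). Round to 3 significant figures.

0.00707

Taking BH-01 as reference: BH-02−BH-01 = (90, 45, +0.6); BH-03−BH-01 = (135, 150, +1.4).
Solve a·Δx + b·Δy = Δh: det = 90·150 − 135·45 = 7425.
∂h/∂x = [(+0.6)·150 − (+1.4)·45] / 7425 = +0.003636
∂h/∂y = [90·(+1.4) − 135·(+0.6)] / 7425 = +0.006061
|∇h| = √(0.003636² + 0.006061²) = 0.007068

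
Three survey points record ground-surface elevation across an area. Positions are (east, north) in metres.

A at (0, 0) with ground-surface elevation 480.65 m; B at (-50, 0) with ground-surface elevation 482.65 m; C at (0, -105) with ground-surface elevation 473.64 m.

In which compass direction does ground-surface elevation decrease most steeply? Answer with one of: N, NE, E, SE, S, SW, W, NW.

∂z/∂x = (482.65 − 480.65) / (-50 − 0) = -0.04000
∂z/∂y = (473.64 − 480.65) / (-105 − 0) = +0.06676
Steepest decrease is along −∇f = (+0.04000 E, -0.06676 N) → southeast.

SE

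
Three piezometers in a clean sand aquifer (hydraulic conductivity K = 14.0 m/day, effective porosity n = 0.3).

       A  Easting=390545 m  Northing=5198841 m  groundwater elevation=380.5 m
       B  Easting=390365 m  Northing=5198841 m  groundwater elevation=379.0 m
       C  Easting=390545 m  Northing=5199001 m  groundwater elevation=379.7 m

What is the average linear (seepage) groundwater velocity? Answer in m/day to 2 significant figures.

∂h/∂x = (379.0 − 380.5) / (390365 − 390545) = +0.008333
∂h/∂y = (379.7 − 380.5) / (5199001 − 5198841) = -0.005000
|∇h| = √(0.008333² + -0.005000²) = 0.009718
Seepage velocity v = K·i/n = 14.0 × 0.009718 / 0.3 = 0.4535 m/day.

0.45 m/day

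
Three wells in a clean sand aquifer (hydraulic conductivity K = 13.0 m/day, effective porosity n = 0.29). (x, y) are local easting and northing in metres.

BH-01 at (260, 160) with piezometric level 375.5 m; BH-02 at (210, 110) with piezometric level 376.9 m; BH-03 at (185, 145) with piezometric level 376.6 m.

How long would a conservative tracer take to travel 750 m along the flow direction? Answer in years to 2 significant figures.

2.3 years

Differences from BH-01: to BH-02 (Δx, Δy, Δh) = (-50, -50, +1.4); to BH-03 = (-75, -15, +1.1).
Determinant of the coordinate differences = (-50)·(-15) − (-75)·(-50) = -3000.
∂h/∂x = [(+1.4)·(-15) − (+1.1)·(-50)] / -3000 = -0.01133
∂h/∂y = [(-50)·(+1.1) − (-75)·(+1.4)] / -3000 = -0.01667
|∇h| = √(-0.01133² + -0.01667²) = 0.02016
Seepage velocity v = K·i/n = 13.0 × 0.02016 / 0.29 = 0.9037 m/day.
t = 750 / 0.9037 = 829.9 days = 2.27 years.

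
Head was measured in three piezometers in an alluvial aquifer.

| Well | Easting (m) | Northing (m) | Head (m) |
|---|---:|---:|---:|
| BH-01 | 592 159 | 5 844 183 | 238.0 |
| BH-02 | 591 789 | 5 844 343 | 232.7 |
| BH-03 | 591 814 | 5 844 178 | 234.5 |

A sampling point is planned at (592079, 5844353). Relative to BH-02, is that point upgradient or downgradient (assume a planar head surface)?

With h = a·x + b·y + c and BH-01 as origin, the differences give:
  (-370)·a + 160·b = -5.3
  (-345)·a + (-5)·b = -3.5
Eliminate b (×(-5) and ×160, subtract): 57050·a = 586.50 → a = ∂h/∂x = +0.01028
Back-substitute: b = ∂h/∂y = -0.009351.
Head at (592079, 5844353) = 238.0 + (+0.01028)·(-80) + (-0.009351)·(170) = 235.59 m.
That is higher than the 232.7 m at BH-02, so the point is upgradient.

upgradient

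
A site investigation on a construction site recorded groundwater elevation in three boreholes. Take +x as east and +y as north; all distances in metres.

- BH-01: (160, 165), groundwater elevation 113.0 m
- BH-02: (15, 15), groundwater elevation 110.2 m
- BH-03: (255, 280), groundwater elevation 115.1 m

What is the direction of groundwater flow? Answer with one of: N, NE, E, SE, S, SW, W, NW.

S

Taking BH-01 as reference: BH-02−BH-01 = (-145, -150, -2.8); BH-03−BH-01 = (95, 115, +2.1).
Determinant of the coordinate differences = (-145)·115 − 95·(-150) = -2425.
∂h/∂x = [(-2.8)·115 − (+2.1)·(-150)] / -2425 = +0.002887
∂h/∂y = [(-145)·(+2.1) − 95·(-2.8)] / -2425 = +0.01588
Flow = −∇h = (-0.002887 east, -0.01588 north), which points south.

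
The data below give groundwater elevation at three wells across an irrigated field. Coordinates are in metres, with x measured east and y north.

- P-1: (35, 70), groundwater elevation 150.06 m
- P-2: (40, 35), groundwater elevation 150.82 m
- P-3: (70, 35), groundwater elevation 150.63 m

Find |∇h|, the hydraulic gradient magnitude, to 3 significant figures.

Three-point gradient (reference P-1): Δ to P-2 = (5, -35, +0.76), Δ to P-3 = (35, -35, +0.57).
∂h/∂x = -0.006333, ∂h/∂y = -0.02262 (det = 1050).
|∇h| = √(-0.006333² + -0.02262²) = 0.02349

0.0235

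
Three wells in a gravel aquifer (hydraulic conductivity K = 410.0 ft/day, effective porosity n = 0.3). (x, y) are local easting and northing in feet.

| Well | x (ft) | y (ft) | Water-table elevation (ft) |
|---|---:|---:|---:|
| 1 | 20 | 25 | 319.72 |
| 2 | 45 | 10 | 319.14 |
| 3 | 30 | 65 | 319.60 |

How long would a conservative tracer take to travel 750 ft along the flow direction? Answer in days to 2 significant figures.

25 days

Differences from 1: to 2 (Δx, Δy, Δh) = (25, -15, -0.58); to 3 = (10, 40, -0.12).
Determinant of the coordinate differences = 25·40 − 10·(-15) = 1150.
∂h/∂x = [(-0.58)·40 − (-0.12)·(-15)] / 1150 = -0.02174
∂h/∂y = [25·(-0.12) − 10·(-0.58)] / 1150 = +0.002435
|∇h| = √(-0.02174² + 0.002435²) = 0.02188
Seepage velocity v = K·i/n = 410.0 × 0.02188 / 0.3 = 29.9 ft/day.
t = 750 / 29.9 = 25.08 days.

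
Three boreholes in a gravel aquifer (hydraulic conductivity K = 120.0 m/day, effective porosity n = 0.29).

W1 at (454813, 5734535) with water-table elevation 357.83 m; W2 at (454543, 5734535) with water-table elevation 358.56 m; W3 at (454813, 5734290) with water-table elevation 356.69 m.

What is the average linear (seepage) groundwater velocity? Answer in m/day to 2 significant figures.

∂h/∂x = (358.56 − 357.83) / (454543 − 454813) = -0.002704
∂h/∂y = (356.69 − 357.83) / (5734290 − 5734535) = +0.004653
|∇h| = √(-0.002704² + 0.004653²) = 0.005382
Seepage velocity v = K·i/n = 120.0 × 0.005382 / 0.29 = 2.227 m/day.

2.2 m/day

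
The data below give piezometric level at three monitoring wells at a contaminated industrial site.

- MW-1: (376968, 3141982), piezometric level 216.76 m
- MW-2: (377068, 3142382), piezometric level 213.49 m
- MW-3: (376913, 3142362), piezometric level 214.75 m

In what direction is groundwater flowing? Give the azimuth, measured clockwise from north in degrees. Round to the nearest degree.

049°

Three-point gradient (reference MW-1): Δ to MW-2 = (100, 400, -3.27), Δ to MW-3 = (-55, 380, -2.01).
∂h/∂x = -0.007310, ∂h/∂y = -0.006347 (det = 60000).
Flow direction (−∇h) has components (+0.007310 E, +0.006347 N).
Azimuth = atan2(E, N) = atan2(+0.007310, +0.006347) = 49.0° ≈ 049°.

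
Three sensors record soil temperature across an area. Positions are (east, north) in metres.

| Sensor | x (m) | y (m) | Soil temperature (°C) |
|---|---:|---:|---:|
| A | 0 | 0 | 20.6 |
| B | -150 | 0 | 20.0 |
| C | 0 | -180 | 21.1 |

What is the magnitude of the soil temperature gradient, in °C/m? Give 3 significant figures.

∂T/∂x = (20.0 − 20.6) / (-150 − 0) = +0.004000
∂T/∂y = (21.1 − 20.6) / (-180 − 0) = -0.002778
|∇f| = √(0.004000² + -0.002778²) = 0.00487 °C/m

0.00487 °C/m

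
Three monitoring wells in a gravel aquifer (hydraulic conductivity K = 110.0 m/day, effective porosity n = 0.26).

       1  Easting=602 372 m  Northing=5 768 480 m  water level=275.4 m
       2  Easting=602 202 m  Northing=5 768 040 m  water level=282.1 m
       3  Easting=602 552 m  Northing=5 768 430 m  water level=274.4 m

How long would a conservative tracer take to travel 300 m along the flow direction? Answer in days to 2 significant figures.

Differences from 1: to 2 (Δx, Δy, Δh) = (-170, -440, +6.7); to 3 = (180, -50, -1.0).
Determinant of the coordinate differences = (-170)·(-50) − 180·(-440) = 87700.
∂h/∂x = [(+6.7)·(-50) − (-1.0)·(-440)] / 87700 = -0.008837
∂h/∂y = [(-170)·(-1.0) − 180·(+6.7)] / 87700 = -0.01181
|∇h| = √(-0.008837² + -0.01181²) = 0.01475
Seepage velocity v = K·i/n = 110.0 × 0.01475 / 0.26 = 6.24 m/day.
t = 300 / 6.24 = 48.08 days.

48 days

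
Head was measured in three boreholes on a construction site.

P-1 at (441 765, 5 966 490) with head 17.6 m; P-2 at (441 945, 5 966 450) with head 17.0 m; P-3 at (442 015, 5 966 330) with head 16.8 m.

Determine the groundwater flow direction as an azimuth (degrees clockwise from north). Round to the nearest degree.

085°

Differences from P-1: to P-2 (Δx, Δy, Δh) = (180, -40, -0.6); to P-3 = (250, -160, -0.8).
Determinant of the coordinate differences = 180·(-160) − 250·(-40) = -18800.
∂h/∂x = [(-0.6)·(-160) − (-0.8)·(-40)] / -18800 = -0.003404
∂h/∂y = [180·(-0.8) − 250·(-0.6)] / -18800 = -0.0003191
Flow direction (−∇h) has components (+0.003404 E, +0.0003191 N).
Azimuth = atan2(E, N) = atan2(+0.003404, +0.0003191) = 84.6° ≈ 085°.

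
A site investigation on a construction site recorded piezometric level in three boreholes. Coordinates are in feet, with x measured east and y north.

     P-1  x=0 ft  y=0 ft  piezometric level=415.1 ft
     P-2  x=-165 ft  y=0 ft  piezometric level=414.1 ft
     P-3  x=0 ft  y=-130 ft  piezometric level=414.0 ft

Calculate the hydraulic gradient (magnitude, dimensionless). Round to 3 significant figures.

0.0104

∂h/∂x = (414.1 − 415.1) / (-165 − 0) = +0.006061
∂h/∂y = (414.0 − 415.1) / (-130 − 0) = +0.008462
|∇h| = √(0.006061² + 0.008462²) = 0.01041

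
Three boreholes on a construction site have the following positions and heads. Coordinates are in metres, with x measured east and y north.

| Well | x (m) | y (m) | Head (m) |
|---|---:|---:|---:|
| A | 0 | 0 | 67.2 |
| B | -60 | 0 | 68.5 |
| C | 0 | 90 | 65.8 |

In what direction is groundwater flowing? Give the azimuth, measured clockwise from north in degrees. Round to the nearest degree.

∂h/∂x = (68.5 − 67.2) / (-60 − 0) = -0.02167
∂h/∂y = (65.8 − 67.2) / (90 − 0) = -0.01556
Flow direction (−∇h) has components (+0.02167 E, +0.01556 N).
Azimuth = atan2(E, N) = atan2(+0.02167, +0.01556) = 54.3° ≈ 054°.

054°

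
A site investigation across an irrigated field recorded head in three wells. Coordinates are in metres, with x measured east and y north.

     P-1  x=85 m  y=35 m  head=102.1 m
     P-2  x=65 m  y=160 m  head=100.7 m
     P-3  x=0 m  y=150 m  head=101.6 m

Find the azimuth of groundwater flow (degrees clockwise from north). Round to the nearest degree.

Three-point gradient (reference P-1): Δ to P-2 = (-20, 125, -1.4), Δ to P-3 = (-85, 115, -0.5).
∂h/∂x = -0.01183, ∂h/∂y = -0.01309 (det = 8325).
Flow direction (−∇h) has components (+0.01183 E, +0.01309 N).
Azimuth = atan2(E, N) = atan2(+0.01183, +0.01309) = 42.1° ≈ 042°.

042°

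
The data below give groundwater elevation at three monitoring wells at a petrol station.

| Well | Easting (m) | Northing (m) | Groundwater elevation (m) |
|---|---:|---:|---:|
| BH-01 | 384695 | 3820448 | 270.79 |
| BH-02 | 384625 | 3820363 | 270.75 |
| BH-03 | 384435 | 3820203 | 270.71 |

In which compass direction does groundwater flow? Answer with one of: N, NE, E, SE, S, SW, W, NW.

SE

Differences from BH-01: to BH-02 (Δx, Δy, Δh) = (-70, -85, -0.04); to BH-03 = (-260, -245, -0.08).
Solve a·Δx + b·Δy = Δh: det = (-70)·(-245) − (-260)·(-85) = -4950.
∂h/∂x = [(-0.04)·(-245) − (-0.08)·(-85)] / -4950 = -0.0006061
∂h/∂y = [(-70)·(-0.08) − (-260)·(-0.04)] / -4950 = +0.0009697
Flow = −∇h = (+0.0006061 east, -0.0009697 north), which points southeast.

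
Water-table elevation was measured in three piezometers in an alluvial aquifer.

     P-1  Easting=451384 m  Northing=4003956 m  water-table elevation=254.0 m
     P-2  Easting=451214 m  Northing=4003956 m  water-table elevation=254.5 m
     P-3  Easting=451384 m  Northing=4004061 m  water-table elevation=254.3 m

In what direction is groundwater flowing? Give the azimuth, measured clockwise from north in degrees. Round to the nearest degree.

134°

∂h/∂x = (254.5 − 254.0) / (451214 − 451384) = -0.002941
∂h/∂y = (254.3 − 254.0) / (4004061 − 4003956) = +0.002857
Flow direction (−∇h) has components (+0.002941 E, -0.002857 N).
Azimuth = atan2(E, N) = atan2(+0.002941, -0.002857) = 134.2° ≈ 134°.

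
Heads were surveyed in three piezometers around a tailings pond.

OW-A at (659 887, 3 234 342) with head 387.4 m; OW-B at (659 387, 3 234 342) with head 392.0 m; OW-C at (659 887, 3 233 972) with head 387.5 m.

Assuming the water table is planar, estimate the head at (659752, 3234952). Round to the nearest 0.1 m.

∂h/∂x = (392.0 − 387.4) / (659387 − 659887) = -0.009200
∂h/∂y = (387.5 − 387.4) / (3233972 − 3234342) = -0.0002703
h(659752, 3234952) = 387.4 + (-0.009200)·(-135) + (-0.0002703)·(610) = 387.4 +1.242 -0.165 = 388.477 m.

388.5 m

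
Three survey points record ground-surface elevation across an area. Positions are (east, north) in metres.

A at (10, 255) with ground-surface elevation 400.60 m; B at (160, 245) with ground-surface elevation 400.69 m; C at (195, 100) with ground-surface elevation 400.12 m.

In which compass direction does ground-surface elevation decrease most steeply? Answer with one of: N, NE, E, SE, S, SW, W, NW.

S

With z = a·x + b·y + c and A as origin, the differences give:
  150·a + (-10)·b = +0.09
  185·a + (-155)·b = -0.48
Eliminate b (×(-155) and ×(-10), subtract): -21400·a = -18.750 → a = ∂z/∂x = +0.0008762
Back-substitute: b = ∂z/∂y = +0.004143.
Steepest decrease is along −∇f = (-0.0008762 E, -0.004143 N) → south.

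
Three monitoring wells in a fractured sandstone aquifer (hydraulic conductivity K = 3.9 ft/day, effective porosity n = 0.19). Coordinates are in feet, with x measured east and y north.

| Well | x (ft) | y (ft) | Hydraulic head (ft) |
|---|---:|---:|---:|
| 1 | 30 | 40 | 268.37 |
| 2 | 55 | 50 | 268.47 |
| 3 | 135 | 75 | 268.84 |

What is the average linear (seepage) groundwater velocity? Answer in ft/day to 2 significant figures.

With h = a·x + b·y + c and 1 as origin, the differences give:
  25·a + 10·b = +0.10
  105·a + 35·b = +0.47
Eliminate b (×35 and ×10, subtract): -175·a = -1.200 → a = ∂h/∂x = +0.006857
Back-substitute: b = ∂h/∂y = -0.007143.
|∇h| = √(0.006857² + -0.007143²) = 0.009902
Seepage velocity v = K·i/n = 3.9 × 0.009902 / 0.19 = 0.2033 ft/day.

0.20 ft/day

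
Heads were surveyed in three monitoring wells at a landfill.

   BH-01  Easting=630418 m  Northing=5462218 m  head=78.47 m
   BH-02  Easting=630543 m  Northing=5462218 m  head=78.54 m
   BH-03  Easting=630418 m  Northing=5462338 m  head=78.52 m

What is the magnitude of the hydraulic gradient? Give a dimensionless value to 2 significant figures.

∂h/∂x = (78.54 − 78.47) / (630543 − 630418) = +0.0005600
∂h/∂y = (78.52 − 78.47) / (5462338 − 5462218) = +0.0004167
|∇h| = √(0.0005600² + 0.0004167²) = 0.000698

0.00070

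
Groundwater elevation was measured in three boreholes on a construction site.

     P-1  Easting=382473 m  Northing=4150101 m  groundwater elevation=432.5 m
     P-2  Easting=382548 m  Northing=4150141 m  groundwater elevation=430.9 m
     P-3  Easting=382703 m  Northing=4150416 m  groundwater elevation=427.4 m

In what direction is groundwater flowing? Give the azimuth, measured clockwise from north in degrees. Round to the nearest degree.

Taking P-1 as reference: P-2−P-1 = (75, 40, -1.6); P-3−P-1 = (230, 315, -5.1).
Determinant of the coordinate differences = 75·315 − 230·40 = 14425.
∂h/∂x = [(-1.6)·315 − (-5.1)·40] / 14425 = -0.02080
∂h/∂y = [75·(-5.1) − 230·(-1.6)] / 14425 = -0.001005
Flow direction (−∇h) has components (+0.02080 E, +0.001005 N).
Azimuth = atan2(E, N) = atan2(+0.02080, +0.001005) = 87.2° ≈ 087°.

087°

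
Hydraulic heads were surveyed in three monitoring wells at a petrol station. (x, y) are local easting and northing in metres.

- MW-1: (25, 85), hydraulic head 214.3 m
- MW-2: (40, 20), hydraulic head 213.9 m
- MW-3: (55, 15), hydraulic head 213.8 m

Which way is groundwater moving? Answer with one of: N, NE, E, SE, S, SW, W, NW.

Taking MW-1 as reference: MW-2−MW-1 = (15, -65, -0.4); MW-3−MW-1 = (30, -70, -0.5).
Solve a·Δx + b·Δy = Δh: det = 15·(-70) − 30·(-65) = 900.
∂h/∂x = [(-0.4)·(-70) − (-0.5)·(-65)] / 900 = -0.005000
∂h/∂y = [15·(-0.5) − 30·(-0.4)] / 900 = +0.005000
Flow = −∇h = (+0.005000 east, -0.005000 north), which points southeast.

SE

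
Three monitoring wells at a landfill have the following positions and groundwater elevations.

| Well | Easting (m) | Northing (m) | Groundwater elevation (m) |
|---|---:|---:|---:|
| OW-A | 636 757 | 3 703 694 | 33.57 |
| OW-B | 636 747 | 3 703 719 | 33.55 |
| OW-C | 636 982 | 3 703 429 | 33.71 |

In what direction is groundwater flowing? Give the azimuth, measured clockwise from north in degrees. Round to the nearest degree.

Taking OW-A as reference: OW-B−OW-A = (-10, 25, -0.02); OW-C−OW-A = (225, -265, +0.14).
Determinant of the coordinate differences = (-10)·(-265) − 225·25 = -2975.
∂h/∂x = [(-0.02)·(-265) − (+0.14)·25] / -2975 = -0.0006050
∂h/∂y = [(-10)·(+0.14) − 225·(-0.02)] / -2975 = -0.001042
Flow direction (−∇h) has components (+0.0006050 E, +0.001042 N).
Azimuth = atan2(E, N) = atan2(+0.0006050, +0.001042) = 30.1° ≈ 030°.

030°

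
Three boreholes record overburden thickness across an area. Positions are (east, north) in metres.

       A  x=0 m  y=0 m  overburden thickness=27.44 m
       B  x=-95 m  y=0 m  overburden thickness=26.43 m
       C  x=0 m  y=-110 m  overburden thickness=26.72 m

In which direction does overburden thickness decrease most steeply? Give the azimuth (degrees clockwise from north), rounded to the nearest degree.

238°

∂d/∂x = (26.43 − 27.44) / (-95 − 0) = +0.01063
∂d/∂y = (26.72 − 27.44) / (-110 − 0) = +0.006545
Steepest decrease is along −∇f: components (-0.01063 E, -0.006545 N).
Azimuth = atan2(-0.01063, -0.006545) = 238.4° ≈ 238°.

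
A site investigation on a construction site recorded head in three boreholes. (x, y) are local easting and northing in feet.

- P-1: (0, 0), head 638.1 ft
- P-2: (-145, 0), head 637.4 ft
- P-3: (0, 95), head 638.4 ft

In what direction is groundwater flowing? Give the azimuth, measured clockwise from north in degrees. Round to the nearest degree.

237°

∂h/∂x = (637.4 − 638.1) / (-145 − 0) = +0.004828
∂h/∂y = (638.4 − 638.1) / (95 − 0) = +0.003158
Flow direction (−∇h) has components (-0.004828 E, -0.003158 N).
Azimuth = atan2(E, N) = atan2(-0.004828, -0.003158) = 236.8° ≈ 237°.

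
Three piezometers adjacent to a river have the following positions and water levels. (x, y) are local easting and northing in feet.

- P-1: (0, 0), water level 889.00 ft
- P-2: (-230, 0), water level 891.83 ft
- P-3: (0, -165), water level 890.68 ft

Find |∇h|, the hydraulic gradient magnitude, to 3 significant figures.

∂h/∂x = (891.83 − 889.00) / (-230 − 0) = -0.01230
∂h/∂y = (890.68 − 889.00) / (-165 − 0) = -0.01018
|∇h| = √(-0.01230² + -0.01018²) = 0.01597

0.0160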